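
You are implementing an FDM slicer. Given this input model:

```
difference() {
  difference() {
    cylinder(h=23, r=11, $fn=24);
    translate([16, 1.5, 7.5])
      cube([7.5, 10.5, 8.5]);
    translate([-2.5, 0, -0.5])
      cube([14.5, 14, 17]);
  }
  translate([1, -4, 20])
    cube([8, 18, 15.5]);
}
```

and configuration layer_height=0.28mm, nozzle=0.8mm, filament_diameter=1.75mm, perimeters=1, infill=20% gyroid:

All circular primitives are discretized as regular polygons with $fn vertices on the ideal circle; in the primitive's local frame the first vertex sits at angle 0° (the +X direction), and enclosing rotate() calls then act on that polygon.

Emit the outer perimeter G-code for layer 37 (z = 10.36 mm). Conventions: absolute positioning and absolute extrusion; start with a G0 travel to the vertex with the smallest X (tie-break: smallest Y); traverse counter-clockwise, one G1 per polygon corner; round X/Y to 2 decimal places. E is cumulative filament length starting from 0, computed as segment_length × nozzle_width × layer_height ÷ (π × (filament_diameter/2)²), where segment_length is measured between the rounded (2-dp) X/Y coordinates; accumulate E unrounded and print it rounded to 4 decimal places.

At z = 10.36 mm: the r=11 cylinder gives a regular 24-gon of circumradius 11 (constant along its height); the 7.5×10.5 cube at (16, 1.5) contributes its full rectangle; the cube at (-2.5, 0) (footprint 14.5×14) is included at this height; After the difference (first − rest): starting from the r=11 cylinder, the 7.5×10.5 cube at (16, 1.5) misses the remaining region (no effect); the 14.5×14 cube at (-2.5, 0) partially overlaps it — only the 121.04 mm² overlap (of its 203.00 mm²) is removed, clipping the outline — 1 connected region; the cube at (1, -4) is not intersected at this z (z outside [20, 35.5]); Subtracting the remaining from the first: none of the subtracted shapes is present at this height, so that combined region is unchanged — 1 connected region. The outline is a single polygon with 20 vertices. Extrusion per mm of travel: 0.8 × 0.28 / (π × 0.875²) = 0.093128. Accumulating E over each segment gives final E = 6.8312.

G0 X-11.00 Y0.00 Z10.36
G1 X-10.63 Y-2.85 E0.2676
G1 X-9.53 Y-5.50 E0.5349
G1 X-7.78 Y-7.78 E0.8025
G1 X-5.50 Y-9.53 E1.0702
G1 X-2.85 Y-10.63 E1.3374
G1 X0.00 Y-11.00 E1.6050
G1 X2.85 Y-10.63 E1.8727
G1 X5.50 Y-9.53 E2.1399
G1 X7.78 Y-7.78 E2.4076
G1 X9.53 Y-5.50 E2.6752
G1 X10.63 Y-2.85 E2.9424
G1 X11.00 Y0.00 E3.2101
G1 X-2.50 Y0.00 E4.4673
G1 X-2.50 Y10.67 E5.4610
G1 X-2.85 Y10.63 E5.4938
G1 X-5.50 Y9.53 E5.7610
G1 X-7.78 Y7.78 E6.0287
G1 X-9.53 Y5.50 E6.2963
G1 X-10.63 Y2.85 E6.5635
G1 X-11.00 Y0.00 E6.8312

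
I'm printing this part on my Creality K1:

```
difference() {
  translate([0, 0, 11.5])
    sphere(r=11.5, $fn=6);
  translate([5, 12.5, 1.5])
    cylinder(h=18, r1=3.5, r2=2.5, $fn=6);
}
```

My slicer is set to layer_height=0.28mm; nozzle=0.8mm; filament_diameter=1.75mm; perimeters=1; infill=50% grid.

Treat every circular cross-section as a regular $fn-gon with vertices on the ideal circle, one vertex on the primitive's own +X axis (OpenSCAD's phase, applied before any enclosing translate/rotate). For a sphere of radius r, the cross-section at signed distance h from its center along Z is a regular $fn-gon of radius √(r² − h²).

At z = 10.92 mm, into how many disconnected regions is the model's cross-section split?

1

At z = 10.92 mm: the sphere: section is a regular 6-gon, circumradius = √(r²−h²) = √(11.5²−0.58²) = 11.485; the cone at (5, 12.5) (r1=3.5→r2=2.5) has section circumradius 2.977 here — a regular 6-gon; Subtracting the remaining from the first: starting from the r=11.5 sphere, the cone at (5, 12.5) partially overlaps it — only the 0.05 mm² overlap (of its 23.02 mm²) is removed, clipping the outline — 1 connected region. The result has 1 disconnected region.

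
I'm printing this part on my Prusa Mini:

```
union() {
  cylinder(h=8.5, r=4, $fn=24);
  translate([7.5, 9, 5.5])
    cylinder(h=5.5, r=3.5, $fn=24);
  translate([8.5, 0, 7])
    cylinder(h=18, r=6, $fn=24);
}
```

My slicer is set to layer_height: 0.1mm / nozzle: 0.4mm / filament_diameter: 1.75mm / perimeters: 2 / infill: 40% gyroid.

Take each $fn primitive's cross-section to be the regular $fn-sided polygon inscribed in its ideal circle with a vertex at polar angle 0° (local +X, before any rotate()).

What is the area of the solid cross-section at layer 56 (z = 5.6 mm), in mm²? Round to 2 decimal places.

87.74 mm²

At z = 5.6 mm: the cylinder: section is a regular 24-gon, circumradius r=4 (area = (24/2)·4.000²·sin(360°/24) = 49.69 mm²); the r=3.5 cylinder at (7.5, 9) contributes a regular 24-gon of circumradius 3.5 (area = (24/2)·3.500²·sin(360°/24) = 38.05 mm²); the cylinder at (8.5, 0) is absent (z outside [7, 25]); Merging all regions: the 2 present regions are separate (no shared area or edge), so areas and boundary lengths simply add and each stays a separate island — area = 87.74 mm². Overall, the cross-section has 2 separate islands. Net area = 87.74 mm².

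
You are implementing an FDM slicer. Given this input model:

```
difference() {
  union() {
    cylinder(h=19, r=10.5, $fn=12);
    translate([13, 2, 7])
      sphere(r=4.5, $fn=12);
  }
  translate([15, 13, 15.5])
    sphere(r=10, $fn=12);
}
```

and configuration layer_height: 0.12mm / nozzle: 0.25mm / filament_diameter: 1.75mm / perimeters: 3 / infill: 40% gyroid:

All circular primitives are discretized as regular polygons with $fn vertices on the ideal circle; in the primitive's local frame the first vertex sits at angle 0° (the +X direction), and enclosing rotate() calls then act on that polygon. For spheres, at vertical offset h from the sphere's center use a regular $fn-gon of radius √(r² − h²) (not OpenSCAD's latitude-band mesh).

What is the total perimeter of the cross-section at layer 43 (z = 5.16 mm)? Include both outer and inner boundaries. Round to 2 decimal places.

80.33 mm

At z = 5.16 mm: the cylinder: section is a regular 12-gon, circumradius r=10.5 (perimeter = 2·12·10.500·sin(180°/12) = 65.22 mm); the sphere at (13, 2): section is a regular 12-gon, circumradius = √(r²−h²) = √(4.5²−1.84²) = 4.107 (perimeter = 2·12·4.107·sin(180°/12) = 25.51 mm); Combining (union): the regions partially overlap (shared area 3.70 mm²), so the edge portions inside another operand are dropped and the merged outline is re-measured after clipping — boundary = 80.33 mm; the sphere at (15, 13) does not reach this height (|z−center|=10.340 > r=10); Subtracting the remaining from the first: none of the subtracted shapes is present at this height, so that combined region is unchanged — boundary = 80.33 mm. Overall, the cross-section is a single solid region. Total boundary length (outer) = 80.33 mm.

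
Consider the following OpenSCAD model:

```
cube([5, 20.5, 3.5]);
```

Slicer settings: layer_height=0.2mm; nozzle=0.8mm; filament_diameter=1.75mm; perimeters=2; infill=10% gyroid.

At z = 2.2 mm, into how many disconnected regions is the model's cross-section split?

At z = 2.2 mm: the cube is present — its section is the full 5×20.5 rectangle. The result has 1 disconnected region.

1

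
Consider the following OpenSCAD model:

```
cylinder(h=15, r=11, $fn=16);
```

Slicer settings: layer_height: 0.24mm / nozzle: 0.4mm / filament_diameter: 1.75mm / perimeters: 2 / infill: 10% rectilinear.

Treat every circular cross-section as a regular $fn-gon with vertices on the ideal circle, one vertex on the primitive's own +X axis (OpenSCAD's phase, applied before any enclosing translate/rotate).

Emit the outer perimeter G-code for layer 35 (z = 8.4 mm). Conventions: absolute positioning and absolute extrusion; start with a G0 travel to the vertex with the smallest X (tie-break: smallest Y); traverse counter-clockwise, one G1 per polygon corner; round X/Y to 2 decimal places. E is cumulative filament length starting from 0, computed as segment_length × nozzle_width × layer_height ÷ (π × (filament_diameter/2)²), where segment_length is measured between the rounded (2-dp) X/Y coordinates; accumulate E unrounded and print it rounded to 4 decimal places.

G0 X-11.00 Y0.00 Z8.40
G1 X-10.16 Y-4.21 E0.1713
G1 X-7.78 Y-7.78 E0.3426
G1 X-4.21 Y-10.16 E0.5138
G1 X0.00 Y-11.00 E0.6852
G1 X4.21 Y-10.16 E0.8565
G1 X7.78 Y-7.78 E1.0278
G1 X10.16 Y-4.21 E1.1990
G1 X11.00 Y0.00 E1.3704
G1 X10.16 Y4.21 E1.5417
G1 X7.78 Y7.78 E1.7129
G1 X4.21 Y10.16 E1.8842
G1 X0.00 Y11.00 E2.0555
G1 X-4.21 Y10.16 E2.2269
G1 X-7.78 Y7.78 E2.3981
G1 X-10.16 Y4.21 E2.5694
G1 X-11.00 Y0.00 E2.7407

At z = 8.4 mm: the r=11 cylinder gives a regular 16-gon of circumradius 11 (constant along its height). The outline is a single polygon with 16 vertices. Extrusion per mm of travel: 0.4 × 0.24 / (π × 0.875²) = 0.039912. Accumulating E over each segment gives final E = 2.7407.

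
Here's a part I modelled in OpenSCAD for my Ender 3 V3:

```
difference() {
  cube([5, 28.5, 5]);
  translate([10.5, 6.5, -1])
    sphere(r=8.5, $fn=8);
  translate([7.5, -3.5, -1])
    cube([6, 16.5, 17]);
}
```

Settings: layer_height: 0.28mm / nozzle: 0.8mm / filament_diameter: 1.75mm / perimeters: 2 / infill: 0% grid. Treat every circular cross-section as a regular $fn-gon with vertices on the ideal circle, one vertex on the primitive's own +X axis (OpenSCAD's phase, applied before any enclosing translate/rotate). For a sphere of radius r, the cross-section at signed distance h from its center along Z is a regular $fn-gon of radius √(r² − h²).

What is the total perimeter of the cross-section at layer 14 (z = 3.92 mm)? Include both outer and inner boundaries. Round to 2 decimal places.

At z = 3.92 mm: the 5×28.5 cube contributes its full rectangle (perimeter 67.00 mm); the r=8.5 sphere at (10.5, 6.5) slices to a regular 8-gon of circumradius 6.931 (√(r²−h²) with h=4.92 from center) (perimeter = 2·8·6.931·sin(180°/8) = 42.44 mm); the cube at (7.5, -3.5) (footprint 6×16.5) is included at this height (perimeter 45.00 mm); After the difference (first − rest): starting from the 5×28.5 cube, the r=8.5 sphere at (10.5, 6.5) partially overlaps it — only the 4.95 mm² overlap (of its 135.89 mm²) is removed, clipping the outline; the 6×16.5 cube at (7.5, -3.5) misses the remaining region (no effect) — boundary = 67.57 mm. Overall, the cross-section is a single solid region. Total boundary length (outer) = 67.57 mm.

67.57 mm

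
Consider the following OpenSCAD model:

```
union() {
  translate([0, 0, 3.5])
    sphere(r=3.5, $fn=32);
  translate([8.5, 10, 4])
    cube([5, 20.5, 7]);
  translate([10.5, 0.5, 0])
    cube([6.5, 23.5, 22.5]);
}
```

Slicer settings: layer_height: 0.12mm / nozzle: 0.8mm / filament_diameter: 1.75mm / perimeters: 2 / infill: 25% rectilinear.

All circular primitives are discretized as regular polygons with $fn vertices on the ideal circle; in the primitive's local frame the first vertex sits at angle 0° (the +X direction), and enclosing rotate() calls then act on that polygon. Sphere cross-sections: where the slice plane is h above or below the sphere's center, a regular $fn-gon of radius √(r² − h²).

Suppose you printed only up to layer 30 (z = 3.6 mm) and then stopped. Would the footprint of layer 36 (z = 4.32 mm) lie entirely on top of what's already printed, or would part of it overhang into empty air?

Compare the two slices. At z = 3.6: the r=3.5 sphere slices to a regular 32-gon of circumradius 3.499 (√(r²−h²) with h=0.1 from center) (area = (32/2)·3.499²·sin(360°/32) = 38.21 mm²); the cube at (8.5, 10) is not intersected at this z (z outside [4, 11]); the cube at (10.5, 0.5) is present — its section is the full 6.5×23.5 rectangle (area 152.75 mm²); Combining (union): the 2 present regions are separate (no shared area or edge), so areas and boundary lengths simply add and each stays a separate island — area = 190.96 mm². At z = 4.32: the sphere: section is a regular 32-gon, circumradius = √(r²−h²) = √(3.5²−0.82²) = 3.403 (area = (32/2)·3.403²·sin(360°/32) = 36.14 mm²); the cube at (8.5, 10) (footprint 5×20.5) is included at this height (area 102.50 mm²); the cube at (10.5, 0.5) (footprint 6.5×23.5) is included at this height (area 152.75 mm²); Merging all regions: the regions partially overlap — summed areas 291.39 mm² minus the doubly-counted overlap 42.00 mm² gives 249.39 mm² — area = 249.39 mm². Checking containment: at z = 4.32 the cross-section extends beyond the z = 3.6 cross-section by about 60.50 mm².

part overhangs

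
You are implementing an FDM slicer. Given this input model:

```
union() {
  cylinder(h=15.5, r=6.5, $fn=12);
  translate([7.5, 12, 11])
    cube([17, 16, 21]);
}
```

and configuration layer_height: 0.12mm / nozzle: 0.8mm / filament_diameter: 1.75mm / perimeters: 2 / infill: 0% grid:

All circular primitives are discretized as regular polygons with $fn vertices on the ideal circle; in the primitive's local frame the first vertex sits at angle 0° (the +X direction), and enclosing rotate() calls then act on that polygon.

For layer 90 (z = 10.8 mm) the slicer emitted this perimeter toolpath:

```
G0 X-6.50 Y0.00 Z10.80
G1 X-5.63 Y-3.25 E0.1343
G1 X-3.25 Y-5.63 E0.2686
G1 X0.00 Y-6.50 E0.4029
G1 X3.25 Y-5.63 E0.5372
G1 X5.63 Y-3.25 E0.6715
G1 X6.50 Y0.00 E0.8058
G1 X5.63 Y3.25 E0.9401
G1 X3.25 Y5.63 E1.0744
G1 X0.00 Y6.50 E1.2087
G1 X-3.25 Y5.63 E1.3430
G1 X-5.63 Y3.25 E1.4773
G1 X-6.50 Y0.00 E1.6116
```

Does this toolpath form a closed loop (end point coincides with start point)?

yes

Start point (G0): (-6.50, 0.00). End point (last G1): the path returns to the start — closed.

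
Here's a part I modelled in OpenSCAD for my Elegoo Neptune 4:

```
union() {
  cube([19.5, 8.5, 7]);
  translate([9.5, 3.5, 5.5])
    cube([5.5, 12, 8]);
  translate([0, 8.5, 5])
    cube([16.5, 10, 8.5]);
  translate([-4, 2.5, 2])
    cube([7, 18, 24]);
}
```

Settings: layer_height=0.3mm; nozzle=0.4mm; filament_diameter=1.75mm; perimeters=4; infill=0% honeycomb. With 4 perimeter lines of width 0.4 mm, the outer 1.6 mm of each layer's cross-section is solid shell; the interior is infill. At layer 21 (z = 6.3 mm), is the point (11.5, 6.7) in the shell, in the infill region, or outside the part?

At z = 6.3 mm: the cube (footprint 19.5×8.5) is included at this height; the 5.5×12 cube at (9.5, 3.5) contributes its full rectangle; the cube at (0, 8.5) is present — its section is the full 16.5×10 rectangle; the 7×18 cube at (-4, 2.5) contributes its full rectangle; Merging all regions: the regions partially overlap (shared area 114.00 mm²), so overlapping operands fuse into one piece — 1 connected region. Overall, the cross-section is a single solid region. The nearest boundary edge runs (16.50, 18.50)→(16.50, 8.50); distance from the point to it = 5.31 mm. The point is inside the cross-section and 5.31 mm from the nearest boundary — more than the 1.6 mm shell width (4 × 0.4), so it's in the infill interior.

infill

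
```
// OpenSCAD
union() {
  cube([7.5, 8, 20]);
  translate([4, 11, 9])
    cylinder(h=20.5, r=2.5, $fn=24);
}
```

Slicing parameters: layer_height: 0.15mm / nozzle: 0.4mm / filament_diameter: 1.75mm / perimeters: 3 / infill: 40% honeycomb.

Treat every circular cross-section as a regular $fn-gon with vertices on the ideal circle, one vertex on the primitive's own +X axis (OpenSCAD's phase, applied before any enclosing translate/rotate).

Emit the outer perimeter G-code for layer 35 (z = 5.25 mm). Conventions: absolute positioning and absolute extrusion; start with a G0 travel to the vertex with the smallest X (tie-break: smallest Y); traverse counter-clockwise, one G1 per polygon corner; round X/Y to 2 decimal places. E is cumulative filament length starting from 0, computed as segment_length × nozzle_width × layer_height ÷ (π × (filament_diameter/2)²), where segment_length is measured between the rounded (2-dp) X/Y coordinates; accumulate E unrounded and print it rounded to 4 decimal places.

G0 X0.00 Y0.00 Z5.25
G1 X7.50 Y0.00 E0.1871
G1 X7.50 Y8.00 E0.3866
G1 X0.00 Y8.00 E0.5737
G1 X0.00 Y0.00 E0.7733

At z = 5.25 mm: the 7.5×8 cube contributes its full rectangle; the cylinder at (4, 11) is absent (z outside [9, 29.5]); Merging all regions: only the 7.5×8 cube is present, so the union is just that shape — 1 connected region. The outline is a single polygon with 4 vertices. Extrusion per mm of travel: 0.4 × 0.15 / (π × 0.875²) = 0.024945. Accumulating E over each segment gives final E = 0.7733.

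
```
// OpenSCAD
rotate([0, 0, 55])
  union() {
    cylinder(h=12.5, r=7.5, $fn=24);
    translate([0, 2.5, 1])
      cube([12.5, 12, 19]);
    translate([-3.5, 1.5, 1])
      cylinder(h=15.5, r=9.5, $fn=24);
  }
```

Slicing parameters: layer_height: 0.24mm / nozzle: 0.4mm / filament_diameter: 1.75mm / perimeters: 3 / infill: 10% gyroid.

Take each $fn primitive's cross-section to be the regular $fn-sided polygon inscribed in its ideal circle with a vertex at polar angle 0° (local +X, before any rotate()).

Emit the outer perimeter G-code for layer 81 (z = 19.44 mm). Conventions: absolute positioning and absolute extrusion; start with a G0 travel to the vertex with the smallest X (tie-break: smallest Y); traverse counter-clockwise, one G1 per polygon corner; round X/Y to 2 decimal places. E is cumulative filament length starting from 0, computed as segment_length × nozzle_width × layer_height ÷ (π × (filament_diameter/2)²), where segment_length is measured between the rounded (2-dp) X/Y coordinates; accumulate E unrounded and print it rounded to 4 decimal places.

At z = 19.44 mm: the cylinder is absent (z outside [0, 12.5]); the cube at (0, 2.5) is present — its section is the full 12.5×12 rectangle; the cylinder at (-3.5, 1.5) is not intersected at this z (z outside [1, 16.5]); Combining (union): only the 12.5×12 cube at (0, 2.5) is present, so the union is just that shape — 1 connected region; (rotated 55° about Z; rotation is an isometry so areas/perimeters/island counts are preserved). The outline is a single polygon with 4 vertices. Extrusion per mm of travel: 0.4 × 0.24 / (π × 0.875²) = 0.039912. Accumulating E over each segment gives final E = 1.9561.

G0 X-11.88 Y8.32 Z19.44
G1 X-2.05 Y1.43 E0.4791
G1 X5.12 Y11.67 E0.9780
G1 X-4.71 Y18.56 E1.4572
G1 X-11.88 Y8.32 E1.9561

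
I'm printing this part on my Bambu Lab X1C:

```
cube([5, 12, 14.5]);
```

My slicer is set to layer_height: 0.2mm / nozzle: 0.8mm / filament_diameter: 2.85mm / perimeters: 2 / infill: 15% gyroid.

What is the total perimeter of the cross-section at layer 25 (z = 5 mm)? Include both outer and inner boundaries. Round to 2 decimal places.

At z = 5 mm: the cube (footprint 5×12) is included at this height (perimeter 34.00 mm). Overall, the cross-section is a single solid region. Total boundary length (outer) = 34.00 mm.

34.00 mm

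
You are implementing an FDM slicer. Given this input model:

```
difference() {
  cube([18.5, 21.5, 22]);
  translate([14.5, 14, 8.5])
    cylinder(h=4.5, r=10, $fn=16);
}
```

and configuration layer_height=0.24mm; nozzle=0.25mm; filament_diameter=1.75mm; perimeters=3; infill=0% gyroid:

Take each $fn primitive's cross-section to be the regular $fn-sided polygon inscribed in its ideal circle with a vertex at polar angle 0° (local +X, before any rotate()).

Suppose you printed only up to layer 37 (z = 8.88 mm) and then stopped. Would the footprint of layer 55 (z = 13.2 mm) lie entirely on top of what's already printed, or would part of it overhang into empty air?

part overhangs

Compare the two slices. At z = 8.88: the cube (footprint 18.5×21.5) is included at this height (area 397.75 mm²); the r=10 cylinder at (14.5, 14) contributes a regular 16-gon of circumradius 10 (area = (16/2)·10.000²·sin(360°/16) = 306.15 mm²); After the difference (first − rest): starting from the 18.5×21.5 cube (397.75 mm²), the r=10 cylinder at (14.5, 14) partially overlaps it — only the 211.10 mm² overlap (of its 306.15 mm²) is removed, clipping the outline — area = 186.65 mm². At z = 13.2: the cube is present — its section is the full 18.5×21.5 rectangle (area 397.75 mm²); the cylinder at (14.5, 14) is not intersected at this z (z outside [8.5, 13]); After the difference (first − rest): none of the subtracted shapes is present at this height, so the 18.5×21.5 cube is unchanged — area = 397.75 mm². Checking containment: at z = 13.2 the cross-section extends beyond the z = 8.88 cross-section by about 211.10 mm².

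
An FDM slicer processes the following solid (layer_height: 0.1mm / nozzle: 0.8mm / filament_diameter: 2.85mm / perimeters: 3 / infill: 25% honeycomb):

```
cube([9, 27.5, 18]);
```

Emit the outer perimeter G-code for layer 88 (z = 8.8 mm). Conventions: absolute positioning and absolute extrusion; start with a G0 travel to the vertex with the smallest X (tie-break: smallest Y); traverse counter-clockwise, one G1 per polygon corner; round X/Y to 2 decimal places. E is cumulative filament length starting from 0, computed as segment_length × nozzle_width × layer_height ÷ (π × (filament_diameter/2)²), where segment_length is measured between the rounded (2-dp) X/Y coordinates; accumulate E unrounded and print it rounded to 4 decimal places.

At z = 8.8 mm: the 9×27.5 cube contributes its full rectangle. The outline is a single polygon with 4 vertices. Extrusion per mm of travel: 0.8 × 0.1 / (π × 1.425²) = 0.012540. Accumulating E over each segment gives final E = 0.9154.

G0 X0.00 Y0.00 Z8.80
G1 X9.00 Y0.00 E0.1129
G1 X9.00 Y27.50 E0.4577
G1 X0.00 Y27.50 E0.5706
G1 X0.00 Y0.00 E0.9154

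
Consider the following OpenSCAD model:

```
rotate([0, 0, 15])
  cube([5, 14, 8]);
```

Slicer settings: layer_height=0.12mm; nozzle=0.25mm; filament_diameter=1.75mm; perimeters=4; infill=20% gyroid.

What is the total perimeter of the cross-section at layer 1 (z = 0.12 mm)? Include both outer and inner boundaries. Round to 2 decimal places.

38.00 mm

At z = 0.12 mm: the 5×14 cube contributes its full rectangle (perimeter 38.00 mm); (whole slice rotated 15° about Z — lengths, areas and connectivity unchanged). Overall, the cross-section is a single solid region. Total boundary length (outer) = 38.00 mm.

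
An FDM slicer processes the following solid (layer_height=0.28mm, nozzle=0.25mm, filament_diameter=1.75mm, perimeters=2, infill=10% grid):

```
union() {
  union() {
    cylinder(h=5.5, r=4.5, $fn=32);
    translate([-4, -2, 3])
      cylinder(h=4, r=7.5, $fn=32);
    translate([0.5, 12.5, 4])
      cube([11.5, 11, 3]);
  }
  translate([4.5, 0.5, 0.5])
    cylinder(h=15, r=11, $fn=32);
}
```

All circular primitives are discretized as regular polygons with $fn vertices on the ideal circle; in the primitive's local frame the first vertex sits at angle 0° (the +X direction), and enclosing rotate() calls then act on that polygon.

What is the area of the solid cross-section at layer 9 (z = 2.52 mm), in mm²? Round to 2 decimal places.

377.69 mm²

At z = 2.52 mm: the r=4.5 cylinder contributes a regular 32-gon of circumradius 4.5 (area = (32/2)·4.500²·sin(360°/32) = 63.21 mm²); the cylinder at (-4, -2) does not reach this height (z outside [3, 7]); the cube at (0.5, 12.5) is not intersected at this z (z outside [4, 7]); Taking the union: only the r=4.5 cylinder is present, so the union is just that shape — area = 63.21 mm²; the r=11 cylinder at (4.5, 0.5) gives a regular 32-gon of circumradius 11 (constant along its height) (area = (32/2)·11.000²·sin(360°/32) = 377.69 mm²); Merging all regions: that combined region lies entirely inside the r=11 cylinder at (4.5, 0.5), so the union is just the r=11 cylinder at (4.5, 0.5) — area = 377.69 mm². Overall, the cross-section is a single solid region. Net area = 377.69 mm².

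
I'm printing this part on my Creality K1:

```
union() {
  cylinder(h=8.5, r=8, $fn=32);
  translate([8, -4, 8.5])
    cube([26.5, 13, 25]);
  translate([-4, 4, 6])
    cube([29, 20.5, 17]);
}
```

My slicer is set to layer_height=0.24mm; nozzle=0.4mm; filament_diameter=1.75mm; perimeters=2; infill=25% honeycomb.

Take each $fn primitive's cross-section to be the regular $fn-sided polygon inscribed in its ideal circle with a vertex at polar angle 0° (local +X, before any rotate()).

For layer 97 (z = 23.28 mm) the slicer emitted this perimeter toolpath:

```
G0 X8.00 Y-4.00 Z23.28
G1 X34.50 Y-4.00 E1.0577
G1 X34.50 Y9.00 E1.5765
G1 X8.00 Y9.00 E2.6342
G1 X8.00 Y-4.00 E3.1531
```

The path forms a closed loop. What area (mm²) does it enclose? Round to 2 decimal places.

344.50 mm²

Apply the shoelace formula to the sequence of (X, Y) vertices; enclosed area = 344.50 mm².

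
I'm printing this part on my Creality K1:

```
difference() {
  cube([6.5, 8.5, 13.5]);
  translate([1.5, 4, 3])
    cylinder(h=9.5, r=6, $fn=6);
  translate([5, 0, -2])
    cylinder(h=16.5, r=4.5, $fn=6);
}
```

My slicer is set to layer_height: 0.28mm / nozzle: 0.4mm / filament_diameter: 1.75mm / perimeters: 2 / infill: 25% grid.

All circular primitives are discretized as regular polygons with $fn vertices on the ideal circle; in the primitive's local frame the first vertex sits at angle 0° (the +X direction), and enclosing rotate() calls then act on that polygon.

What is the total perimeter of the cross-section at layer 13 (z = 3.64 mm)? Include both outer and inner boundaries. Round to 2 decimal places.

At z = 3.64 mm: the 6.5×8.5 cube contributes its full rectangle (perimeter 30.00 mm); the cylinder at (1.5, 4): section is a regular 6-gon, circumradius r=6 (perimeter = 2·6·6.000·sin(180°/6) = 36.00 mm); the cylinder at (5, 0): section is a regular 6-gon, circumradius r=4.5 (perimeter = 2·6·4.500·sin(180°/6) = 27.00 mm); Subtracting the remaining from the first: starting from the 6.5×8.5 cube, the r=6 cylinder at (1.5, 4) partially overlaps it — only the 51.55 mm² overlap (of its 93.53 mm²) is removed, clipping the outline; the r=4.5 cylinder at (5, 0) partially overlaps it — only the 1.48 mm² overlap (of its 52.61 mm²) is removed, clipping the outline — boundary = 7.56 mm. Overall, the cross-section is a single solid region. Total boundary length (outer) = 7.56 mm.

7.56 mm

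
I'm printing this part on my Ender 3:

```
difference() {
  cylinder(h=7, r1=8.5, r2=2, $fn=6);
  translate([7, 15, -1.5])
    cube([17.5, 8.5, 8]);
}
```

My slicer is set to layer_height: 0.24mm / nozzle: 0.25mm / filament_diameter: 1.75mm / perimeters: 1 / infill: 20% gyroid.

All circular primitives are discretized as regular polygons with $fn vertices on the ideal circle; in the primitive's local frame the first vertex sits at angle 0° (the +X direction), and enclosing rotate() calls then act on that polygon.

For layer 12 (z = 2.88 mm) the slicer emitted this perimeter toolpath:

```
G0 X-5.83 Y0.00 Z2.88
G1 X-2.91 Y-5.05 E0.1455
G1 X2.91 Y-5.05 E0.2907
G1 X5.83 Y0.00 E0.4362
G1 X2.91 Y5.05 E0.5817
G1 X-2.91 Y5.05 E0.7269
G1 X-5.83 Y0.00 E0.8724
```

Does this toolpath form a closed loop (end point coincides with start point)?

Start point (G0): (-5.83, 0.00). End point (last G1): the path returns to the start — closed.

yes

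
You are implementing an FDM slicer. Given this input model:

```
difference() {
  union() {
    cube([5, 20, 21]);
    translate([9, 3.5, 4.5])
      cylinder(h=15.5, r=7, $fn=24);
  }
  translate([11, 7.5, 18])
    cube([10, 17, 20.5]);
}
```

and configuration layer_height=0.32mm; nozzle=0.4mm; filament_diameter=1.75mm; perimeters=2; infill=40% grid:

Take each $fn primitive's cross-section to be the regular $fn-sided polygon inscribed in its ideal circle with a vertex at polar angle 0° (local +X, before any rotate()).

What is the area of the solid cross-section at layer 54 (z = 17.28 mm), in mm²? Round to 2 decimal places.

231.07 mm²

At z = 17.28 mm: the cube (footprint 5×20) is included at this height (area 100.00 mm²); the r=7 cylinder at (9, 3.5) contributes a regular 24-gon of circumradius 7 (area = (24/2)·7.000²·sin(360°/24) = 152.19 mm²); Taking the union: the regions partially overlap — summed areas 252.19 mm² minus the doubly-counted overlap 21.11 mm² gives 231.07 mm² — area = 231.07 mm²; the cube at (11, 7.5) does not reach this height (z outside [18, 38.5]); Taking the first minus the rest: none of the subtracted shapes is present at this height, so that combined region is unchanged — area = 231.07 mm². Overall, the cross-section is a single solid region. Net area = 231.07 mm².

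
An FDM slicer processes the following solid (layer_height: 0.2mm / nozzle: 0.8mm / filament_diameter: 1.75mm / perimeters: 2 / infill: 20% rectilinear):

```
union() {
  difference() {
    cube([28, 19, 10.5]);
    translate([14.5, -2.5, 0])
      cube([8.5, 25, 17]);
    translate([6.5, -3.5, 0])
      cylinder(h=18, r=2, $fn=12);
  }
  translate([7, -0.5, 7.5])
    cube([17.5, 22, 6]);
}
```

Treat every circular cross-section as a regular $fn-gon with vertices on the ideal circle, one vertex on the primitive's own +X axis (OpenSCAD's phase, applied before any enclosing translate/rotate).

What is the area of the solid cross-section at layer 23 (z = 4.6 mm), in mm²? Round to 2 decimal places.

At z = 4.6 mm: the cube (footprint 28×19) is included at this height (area 532.00 mm²); the cube at (14.5, -2.5) (footprint 8.5×25) is included at this height (area 212.50 mm²); the r=2 cylinder at (6.5, -3.5) contributes a regular 12-gon of circumradius 2 (area = (12/2)·2.000²·sin(360°/12) = 12.00 mm²); Taking the first minus the rest: starting from the 28×19 cube (532.00 mm²), the 8.5×25 cube at (14.5, -2.5) partially overlaps it — only the 161.50 mm² overlap (of its 212.50 mm²) is removed, clipping the outline; the r=2 cylinder at (6.5, -3.5) misses the remaining region (no effect) — area = 370.50 mm²; the cube at (7, -0.5) does not reach this height (z outside [7.5, 13.5]); Taking the union: only that combined region is present, so the union is just that shape — area = 370.50 mm². Overall, the cross-section has 2 separate islands. Net area = 370.50 mm².

370.50 mm²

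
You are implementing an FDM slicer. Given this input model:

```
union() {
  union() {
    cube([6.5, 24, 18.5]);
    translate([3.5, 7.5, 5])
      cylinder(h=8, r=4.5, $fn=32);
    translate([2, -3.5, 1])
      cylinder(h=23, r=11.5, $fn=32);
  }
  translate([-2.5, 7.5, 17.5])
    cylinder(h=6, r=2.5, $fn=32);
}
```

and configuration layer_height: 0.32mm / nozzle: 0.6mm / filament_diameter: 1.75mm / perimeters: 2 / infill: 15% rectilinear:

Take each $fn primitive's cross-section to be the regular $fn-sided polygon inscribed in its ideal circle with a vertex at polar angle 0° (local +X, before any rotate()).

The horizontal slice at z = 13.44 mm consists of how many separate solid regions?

At z = 13.44 mm: the 6.5×24 cube contributes its full rectangle; the cylinder at (3.5, 7.5) is absent (z outside [5, 13]); the r=11.5 cylinder at (2, -3.5) contributes a regular 32-gon of circumradius 11.5; Merging all regions: the regions partially overlap (shared area 50.28 mm²), so overlapping operands fuse into one piece — 1 connected region; the cylinder at (-2.5, 7.5) is not intersected at this z (z outside [17.5, 23.5]); Merging all regions: only the result so far is present, so the union is just that shape — 1 connected region. The result has 1 disconnected region.

1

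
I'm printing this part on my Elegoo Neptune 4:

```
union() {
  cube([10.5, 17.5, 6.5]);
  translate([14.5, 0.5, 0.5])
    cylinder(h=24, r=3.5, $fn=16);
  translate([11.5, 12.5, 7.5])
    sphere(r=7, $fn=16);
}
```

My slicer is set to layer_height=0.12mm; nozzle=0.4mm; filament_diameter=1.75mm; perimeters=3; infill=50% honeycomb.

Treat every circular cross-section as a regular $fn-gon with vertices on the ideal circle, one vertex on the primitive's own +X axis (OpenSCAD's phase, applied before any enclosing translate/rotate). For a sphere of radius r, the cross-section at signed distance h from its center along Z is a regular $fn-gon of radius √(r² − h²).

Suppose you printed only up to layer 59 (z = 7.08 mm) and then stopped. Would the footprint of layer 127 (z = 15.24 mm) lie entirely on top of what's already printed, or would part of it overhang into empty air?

entirely on top

Compare the two slices. At z = 7.08: the cube does not reach this height (z outside [0, 6.5]); the r=3.5 cylinder at (14.5, 0.5) contributes a regular 16-gon of circumradius 3.5 (area = (16/2)·3.500²·sin(360°/16) = 37.50 mm²); the r=7 sphere at (11.5, 12.5) slices to a regular 16-gon of circumradius 6.987 (√(r²−h²) with h=0.42 from center) (area = (16/2)·6.987²·sin(360°/16) = 149.47 mm²); Taking the union: the 2 present regions are separate (no shared area or edge), so areas and boundary lengths simply add and each stays a separate island — area = 186.97 mm². At z = 15.24: the cube does not reach this height (z outside [0, 6.5]); the r=3.5 cylinder at (14.5, 0.5) gives a regular 16-gon of circumradius 3.5 (constant along its height) (area = (16/2)·3.500²·sin(360°/16) = 37.50 mm²); the sphere at (11.5, 12.5) is not intersected at this z (|z−center|=7.740 > r=7); Taking the union: only the r=3.5 cylinder at (14.5, 0.5) is present, so the union is just that shape — area = 37.50 mm². Checking containment: the cross-section at z = 15.24 is a subset of the cross-section at z = 7.08.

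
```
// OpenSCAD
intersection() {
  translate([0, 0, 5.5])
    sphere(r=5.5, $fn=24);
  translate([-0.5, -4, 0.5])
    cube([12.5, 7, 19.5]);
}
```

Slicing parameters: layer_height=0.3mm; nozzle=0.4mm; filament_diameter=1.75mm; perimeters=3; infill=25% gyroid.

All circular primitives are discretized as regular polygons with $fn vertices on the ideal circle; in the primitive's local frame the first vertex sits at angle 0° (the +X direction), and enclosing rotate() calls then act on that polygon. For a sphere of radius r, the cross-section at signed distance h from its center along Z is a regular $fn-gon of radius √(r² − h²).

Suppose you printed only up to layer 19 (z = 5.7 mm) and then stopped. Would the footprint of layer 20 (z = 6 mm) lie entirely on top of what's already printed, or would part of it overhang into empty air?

entirely on top

Compare the two slices. At z = 5.7: the r=5.5 sphere slices to a regular 24-gon of circumradius 5.496 (√(r²−h²) with h=0.2 from center) (area = (24/2)·5.496²·sin(360°/24) = 93.83 mm²); the cube at (-0.5, -4) is present — its section is the full 12.5×7 rectangle (area 87.50 mm²); Taking the intersection: the 12.5×7 cube at (-0.5, -4) partially overlaps the r=5.5 sphere; clipping to the common part keeps 38.75 mm² — area = 38.75 mm². At z = 6: the r=5.5 sphere slices to a regular 24-gon of circumradius 5.477 (√(r²−h²) with h=0.5 from center) (area = (24/2)·5.477²·sin(360°/24) = 93.17 mm²); the cube at (-0.5, -4) (footprint 12.5×7) is included at this height (area 87.50 mm²); After intersecting: the 12.5×7 cube at (-0.5, -4) partially overlaps the r=5.5 sphere; clipping to the common part keeps 38.60 mm² — area = 38.60 mm². Checking containment: the cross-section at z = 6 is a subset of the cross-section at z = 5.7.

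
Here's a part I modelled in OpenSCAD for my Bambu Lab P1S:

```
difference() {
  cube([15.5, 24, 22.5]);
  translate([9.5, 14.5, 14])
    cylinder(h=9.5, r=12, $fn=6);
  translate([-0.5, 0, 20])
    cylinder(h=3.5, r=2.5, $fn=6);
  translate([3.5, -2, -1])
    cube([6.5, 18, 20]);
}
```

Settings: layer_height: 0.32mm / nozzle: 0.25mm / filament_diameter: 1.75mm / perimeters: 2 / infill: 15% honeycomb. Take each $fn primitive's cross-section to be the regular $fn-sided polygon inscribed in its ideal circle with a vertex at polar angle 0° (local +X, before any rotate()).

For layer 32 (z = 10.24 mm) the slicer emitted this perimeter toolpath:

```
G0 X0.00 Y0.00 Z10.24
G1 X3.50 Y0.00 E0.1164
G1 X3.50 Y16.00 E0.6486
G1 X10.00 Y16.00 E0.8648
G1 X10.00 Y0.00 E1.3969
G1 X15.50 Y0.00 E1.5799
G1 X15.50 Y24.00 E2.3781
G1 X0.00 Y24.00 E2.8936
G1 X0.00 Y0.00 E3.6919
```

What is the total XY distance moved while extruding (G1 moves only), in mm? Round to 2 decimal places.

Sum the Euclidean lengths of each G1 segment: total = 111.00 mm.

111.00 mm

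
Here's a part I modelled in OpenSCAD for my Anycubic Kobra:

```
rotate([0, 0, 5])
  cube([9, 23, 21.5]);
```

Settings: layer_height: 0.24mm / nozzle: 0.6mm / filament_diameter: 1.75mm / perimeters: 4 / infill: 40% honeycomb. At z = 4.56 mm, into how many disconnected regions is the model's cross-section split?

1

At z = 4.56 mm: the cube (footprint 9×23) is included at this height; (whole slice rotated 5° about Z — lengths, areas and connectivity unchanged). The result has 1 disconnected region.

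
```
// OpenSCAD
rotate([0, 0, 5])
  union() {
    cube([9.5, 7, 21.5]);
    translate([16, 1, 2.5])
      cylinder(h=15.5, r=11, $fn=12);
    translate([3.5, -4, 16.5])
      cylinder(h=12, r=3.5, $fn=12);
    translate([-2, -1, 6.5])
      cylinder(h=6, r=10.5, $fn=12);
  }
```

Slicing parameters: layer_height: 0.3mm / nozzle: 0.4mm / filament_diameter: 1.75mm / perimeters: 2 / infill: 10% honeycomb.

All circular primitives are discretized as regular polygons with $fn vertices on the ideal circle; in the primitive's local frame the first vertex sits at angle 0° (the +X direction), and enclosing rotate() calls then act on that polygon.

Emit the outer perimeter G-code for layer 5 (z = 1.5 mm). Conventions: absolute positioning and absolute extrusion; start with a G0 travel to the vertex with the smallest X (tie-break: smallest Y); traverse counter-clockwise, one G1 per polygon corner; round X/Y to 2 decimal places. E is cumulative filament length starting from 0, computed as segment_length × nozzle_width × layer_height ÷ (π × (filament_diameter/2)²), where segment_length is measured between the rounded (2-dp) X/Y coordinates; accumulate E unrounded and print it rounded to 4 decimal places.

G0 X-0.61 Y6.97 Z1.50
G1 X0.00 Y0.00 E0.3491
G1 X9.46 Y0.83 E0.8228
G1 X8.85 Y7.80 E1.1719
G1 X-0.61 Y6.97 E1.6457

At z = 1.5 mm: the cube (footprint 9.5×7) is included at this height; the cylinder at (16, 1) is absent (z outside [2.5, 18]); the cylinder at (3.5, -4) is absent (z outside [16.5, 28.5]); the cylinder at (-2, -1) is not intersected at this z (z outside [6.5, 12.5]); Merging all regions: only the 9.5×7 cube is present, so the union is just that shape — 1 connected region; (rotated 5° about Z; rotation is an isometry so areas/perimeters/island counts are preserved). The outline is a single polygon with 4 vertices. Extrusion per mm of travel: 0.4 × 0.3 / (π × 0.875²) = 0.049890. Accumulating E over each segment gives final E = 1.6457.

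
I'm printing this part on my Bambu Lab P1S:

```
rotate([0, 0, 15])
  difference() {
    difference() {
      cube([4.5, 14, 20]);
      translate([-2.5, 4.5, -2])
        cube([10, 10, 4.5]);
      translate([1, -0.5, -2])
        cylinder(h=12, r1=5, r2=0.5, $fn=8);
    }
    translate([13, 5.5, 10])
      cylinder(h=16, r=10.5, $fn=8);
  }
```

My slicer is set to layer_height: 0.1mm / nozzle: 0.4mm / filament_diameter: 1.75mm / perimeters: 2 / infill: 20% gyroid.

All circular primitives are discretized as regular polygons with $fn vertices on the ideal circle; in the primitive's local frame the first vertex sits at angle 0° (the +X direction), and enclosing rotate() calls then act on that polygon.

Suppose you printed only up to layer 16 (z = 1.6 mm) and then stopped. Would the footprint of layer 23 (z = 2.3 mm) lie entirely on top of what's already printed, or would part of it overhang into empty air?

Compare the two slices. At z = 1.6: the 4.5×14 cube contributes its full rectangle (area 63.00 mm²); the cube at (-2.5, 4.5) is present — its section is the full 10×10 rectangle (area 100.00 mm²); the cone at (1, -0.5): at t=0.300 of its height the radius interpolates to r₁+(r₂−r₁)t = 3.650, giving a regular 8-gon of that circumradius (area = (8/2)·3.650²·sin(360°/8) = 37.68 mm²); Subtracting the remaining from the first: starting from the 4.5×14 cube (63.00 mm²), the 10×10 cube at (-2.5, 4.5) partially overlaps it — only the 42.75 mm² overlap (of its 100.00 mm²) is removed, clipping the outline; the cone at (1, -0.5) partially overlaps it — only the 10.59 mm² overlap (of its 37.68 mm²) is removed, clipping the outline — area = 9.66 mm²; the cylinder at (13, 5.5) does not reach this height (z outside [10, 26]); After the difference (first − rest): none of the subtracted shapes is present at this height, so that combined region is unchanged — area = 9.66 mm²; (whole slice rotated 15° about Z — lengths, areas and connectivity unchanged). At z = 2.3: the 4.5×14 cube contributes its full rectangle (area 63.00 mm²); the cube at (-2.5, 4.5) (footprint 10×10) is included at this height (area 100.00 mm²); the cone at (1, -0.5) (r1=5→r2=0.5) has section circumradius 3.388 here — a regular 8-gon (area = (8/2)·3.388²·sin(360°/8) = 32.46 mm²); After the difference (first − rest): starting from the 4.5×14 cube (63.00 mm²), the 10×10 cube at (-2.5, 4.5) partially overlaps it — only the 42.75 mm² overlap (of its 100.00 mm²) is removed, clipping the outline; the cone at (1, -0.5) partially overlaps it — only the 9.15 mm² overlap (of its 32.46 mm²) is removed, clipping the outline — area = 11.10 mm²; the cylinder at (13, 5.5) is absent (z outside [10, 26]); Subtracting the remaining from the first: none of the subtracted shapes is present at this height, so the result so far is unchanged — area = 11.10 mm²; (whole slice rotated 15° about Z — lengths, areas and connectivity unchanged). Checking containment: at z = 2.3 the cross-section extends beyond the z = 1.6 cross-section by about 1.44 mm².

part overhangs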